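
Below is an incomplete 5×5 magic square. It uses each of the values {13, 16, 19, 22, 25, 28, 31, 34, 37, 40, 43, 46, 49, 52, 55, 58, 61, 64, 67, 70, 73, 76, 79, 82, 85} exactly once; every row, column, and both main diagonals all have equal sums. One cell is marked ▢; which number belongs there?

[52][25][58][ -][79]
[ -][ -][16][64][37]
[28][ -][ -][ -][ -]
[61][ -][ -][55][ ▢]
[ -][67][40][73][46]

The 25 entries sum to 1225, so each line sums to 1225/5 = 245.
Row 1 needs 245; the known cells sum to 214, so (1,4) = 31.
Row 5 needs 245; the known cells sum to 226, so (5,1) = 19.
The remaining cell in column 1 is (2,1) = 245 − 160 = 85.
Column 4: 31 + 64 + 55 + 73 + ? = 245, so (3,4) = 22.
Row 2 needs 245; the known cells sum to 202, so (2,2) = 43.
The remaining cell in main diagonal is (3,3) = 245 − 196 = 49.
Anti-diagonal must total 245; the given cells sum to 211, so (4,2) = 34.
Column 2 must total 245; the given cells sum to 169, so (3,2) = 76.
From column 3, 245 − (58 + 16 + 49 + 40) gives (4,3) = 82.
Using row 3: 28 + 76 + 49 + 22 + ? → (3,5) = 245 − 175 = 70.
Row 4: 61 + 34 + 82 + 55 + ? = 245, so (4,5) = 13.

13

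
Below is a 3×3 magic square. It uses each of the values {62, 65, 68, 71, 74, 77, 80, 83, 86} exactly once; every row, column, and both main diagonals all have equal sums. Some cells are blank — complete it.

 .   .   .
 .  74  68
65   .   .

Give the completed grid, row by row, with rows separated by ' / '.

77 62 83 / 80 74 68 / 65 86 71

The 9 entries sum to 666, so each line sums to 666/3 = 222.
From row 2, 222 − (74 + 68) gives (2,1) = 80.
Column 1 needs 222; the known cells sum to 145, so (1,1) = 77.
Main diagonal must total 222; the given cells sum to 151, so (3,3) = 71.
Anti-diagonal must total 222; the given cells sum to 139, so (1,3) = 83.
Row 1 must total 222; the given cells sum to 160, so (1,2) = 62.
Row 3 needs 222; the known cells sum to 136, so (3,2) = 86.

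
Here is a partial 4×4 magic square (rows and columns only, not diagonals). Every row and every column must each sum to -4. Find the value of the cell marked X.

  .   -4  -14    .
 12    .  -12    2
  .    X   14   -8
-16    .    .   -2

0

From row 2, -4 − (12 + (-12) + 2) gives (2,2) = -6.
Column 3: -14 + (-12) + 14 + ? = -4, so (4,3) = 8.
Column 4 must total -4; the given cells sum to -8, so (1,4) = 4.
Using row 1: -4 + (-14) + 4 + ? → (1,1) = -4 − (-14) = 10.
The remaining cell in row 4 is (4,2) = -4 − (-10) = 6.
Column 1 needs -4; the known cells sum to 6, so (3,1) = -10.
Column 2 must total -4; the given cells sum to -4, so (3,2) = 0.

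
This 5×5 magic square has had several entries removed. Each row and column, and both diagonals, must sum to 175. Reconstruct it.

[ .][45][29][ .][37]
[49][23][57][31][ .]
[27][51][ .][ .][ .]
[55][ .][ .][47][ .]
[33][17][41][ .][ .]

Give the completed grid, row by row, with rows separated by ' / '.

11 45 29 53 37 / 49 23 57 31 15 / 27 51 35 19 43 / 55 39 13 47 21 / 33 17 41 25 59

Row 2 needs 175; the known cells sum to 160, so (2,5) = 15.
The remaining cell in column 1 is (1,1) = 175 − 164 = 11.
Column 2: 45 + 23 + 51 + 17 + ? = 175, so (4,2) = 39.
Using anti-diagonal: 37 + 31 + 39 + 33 + ? → (3,3) = 175 − 140 = 35.
The remaining cell in row 1 is (1,4) = 175 − 122 = 53.
Using column 3: 29 + 57 + 35 + 41 + ? → (4,3) = 175 − 162 = 13.
Main diagonal: 11 + 23 + 35 + 47 + ? = 175, so (5,5) = 59.
The remaining cell in row 4 is (4,5) = 175 − 154 = 21.
Row 5: 33 + 17 + 41 + 59 + ? = 175, so (5,4) = 25.
Using column 4: 53 + 31 + 47 + 25 + ? → (3,4) = 175 − 156 = 19.
Column 5: 37 + 15 + 21 + 59 + ? = 175, so (3,5) = 43.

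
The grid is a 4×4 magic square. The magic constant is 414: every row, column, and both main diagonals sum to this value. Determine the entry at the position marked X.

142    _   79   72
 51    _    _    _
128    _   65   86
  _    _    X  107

From row 1, 414 − (142 + 79 + 72) gives (1,2) = 121.
Using row 3: 128 + 65 + 86 + ? → (3,2) = 414 − 279 = 135.
Using column 1: 142 + 51 + 128 + ? → (4,1) = 414 − 321 = 93.
Column 4 must total 414; the given cells sum to 265, so (2,4) = 149.
Main diagonal must total 414; the given cells sum to 314, so (2,2) = 100.
The remaining cell in anti-diagonal is (2,3) = 414 − 300 = 114.
Column 2 needs 414; the known cells sum to 356, so (4,2) = 58.
Column 3 needs 414; the known cells sum to 258, so (4,3) = 156.

156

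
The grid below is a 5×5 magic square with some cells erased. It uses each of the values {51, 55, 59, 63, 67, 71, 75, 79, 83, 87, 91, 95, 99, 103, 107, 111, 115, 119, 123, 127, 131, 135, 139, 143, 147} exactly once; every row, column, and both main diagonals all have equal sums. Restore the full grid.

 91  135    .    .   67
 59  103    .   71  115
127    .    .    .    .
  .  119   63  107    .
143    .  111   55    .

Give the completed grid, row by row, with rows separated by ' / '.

91 135 79 123 67 / 59 103 147 71 115 / 127 51 95 139 83 / 75 119 63 107 131 / 143 87 111 55 99

The 25 entries sum to 2475, so each line sums to 2475/5 = 495.
From row 2, 495 − (59 + 103 + 71 + 115) gives (2,3) = 147.
Column 1 needs 495; the known cells sum to 420, so (4,1) = 75.
Using anti-diagonal: 67 + 71 + 119 + 143 + ? → (3,3) = 495 − 400 = 95.
Row 4: 75 + 119 + 63 + 107 + ? = 495, so (4,5) = 131.
Column 3: 147 + 95 + 63 + 111 + ? = 495, so (1,3) = 79.
Main diagonal: 91 + 103 + 95 + 107 + ? = 495, so (5,5) = 99.
From row 1, 495 − (91 + 135 + 79 + 67) gives (1,4) = 123.
The remaining cell in row 5 is (5,2) = 495 − 408 = 87.
Column 2 must total 495; the given cells sum to 444, so (3,2) = 51.
The remaining cell in column 4 is (3,4) = 495 − 356 = 139.
The remaining cell in column 5 is (3,5) = 495 − 412 = 83.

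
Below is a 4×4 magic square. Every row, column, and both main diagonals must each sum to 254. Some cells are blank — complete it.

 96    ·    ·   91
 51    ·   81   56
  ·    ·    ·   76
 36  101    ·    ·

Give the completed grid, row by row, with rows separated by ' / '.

The remaining cell in row 2 is (2,2) = 254 − 188 = 66.
The remaining cell in column 1 is (3,1) = 254 − 183 = 71.
From column 4, 254 − (91 + 56 + 76) gives (4,4) = 31.
Main diagonal needs 254; the known cells sum to 193, so (3,3) = 61.
Using anti-diagonal: 91 + 81 + 36 + ? → (3,2) = 254 − 208 = 46.
Row 4: 36 + 101 + 31 + ? = 254, so (4,3) = 86.
Column 2 needs 254; the known cells sum to 213, so (1,2) = 41.
Using column 3: 81 + 61 + 86 + ? → (1,3) = 254 − 228 = 26.

96 41 26 91 / 51 66 81 56 / 71 46 61 76 / 36 101 86 31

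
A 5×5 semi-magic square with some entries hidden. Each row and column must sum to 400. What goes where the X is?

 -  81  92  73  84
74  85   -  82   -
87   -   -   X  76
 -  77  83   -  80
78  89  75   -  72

Using row 1: 81 + 92 + 73 + 84 + ? → (1,1) = 400 − 330 = 70.
From row 5, 400 − (78 + 89 + 75 + 72) gives (5,4) = 86.
Column 1 must total 400; the given cells sum to 309, so (4,1) = 91.
Column 2 must total 400; the given cells sum to 332, so (3,2) = 68.
Column 5 needs 400; the known cells sum to 312, so (2,5) = 88.
Row 2 needs 400; the known cells sum to 329, so (2,3) = 71.
The remaining cell in row 4 is (4,4) = 400 − 331 = 69.
Column 3 needs 400; the known cells sum to 321, so (3,3) = 79.
From column 4, 400 − (73 + 82 + 69 + 86) gives (3,4) = 90.

90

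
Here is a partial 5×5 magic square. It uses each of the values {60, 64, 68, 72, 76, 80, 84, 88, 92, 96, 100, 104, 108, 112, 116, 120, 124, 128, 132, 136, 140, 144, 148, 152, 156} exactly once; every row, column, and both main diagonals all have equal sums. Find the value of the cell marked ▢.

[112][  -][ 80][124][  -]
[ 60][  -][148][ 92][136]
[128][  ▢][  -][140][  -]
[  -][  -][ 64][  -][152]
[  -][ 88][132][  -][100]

72

The 25 entries sum to 2700, so each line sums to 2700/5 = 540.
The remaining cell in row 2 is (2,2) = 540 − 436 = 104.
Using column 3: 80 + 148 + 64 + 132 + ? → (3,3) = 540 − 424 = 116.
Main diagonal: 112 + 104 + 116 + 100 + ? = 540, so (4,4) = 108.
Column 4 must total 540; the given cells sum to 464, so (5,4) = 76.
The remaining cell in row 5 is (5,1) = 540 − 396 = 144.
Column 1 needs 540; the known cells sum to 444, so (4,1) = 96.
Row 4 needs 540; the known cells sum to 420, so (4,2) = 120.
From anti-diagonal, 540 − (92 + 116 + 120 + 144) gives (1,5) = 68.
The remaining cell in row 1 is (1,2) = 540 − 384 = 156.
The remaining cell in column 2 is (3,2) = 540 − 468 = 72.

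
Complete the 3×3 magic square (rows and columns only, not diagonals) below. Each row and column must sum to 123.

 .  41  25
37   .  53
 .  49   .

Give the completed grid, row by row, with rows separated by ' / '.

Row 1 must total 123; the given cells sum to 66, so (1,1) = 57.
Row 2 must total 123; the given cells sum to 90, so (2,2) = 33.
Column 1 needs 123; the known cells sum to 94, so (3,1) = 29.
Column 3 needs 123; the known cells sum to 78, so (3,3) = 45.

57 41 25 / 37 33 53 / 29 49 45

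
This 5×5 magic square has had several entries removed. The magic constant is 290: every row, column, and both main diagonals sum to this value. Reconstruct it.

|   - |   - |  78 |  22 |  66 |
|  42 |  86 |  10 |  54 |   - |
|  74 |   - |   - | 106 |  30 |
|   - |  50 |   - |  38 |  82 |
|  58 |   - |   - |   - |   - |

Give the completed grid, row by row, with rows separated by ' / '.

90 34 78 22 66 / 42 86 10 54 98 / 74 18 62 106 30 / 26 50 94 38 82 / 58 102 46 70 14

Row 2 needs 290; the known cells sum to 192, so (2,5) = 98.
From column 4, 290 − (22 + 54 + 106 + 38) gives (5,4) = 70.
The remaining cell in column 5 is (5,5) = 290 − 276 = 14.
The remaining cell in anti-diagonal is (3,3) = 290 − 228 = 62.
The remaining cell in row 3 is (3,2) = 290 − 272 = 18.
Main diagonal: 86 + 62 + 38 + 14 + ? = 290, so (1,1) = 90.
Row 1: 90 + 78 + 22 + 66 + ? = 290, so (1,2) = 34.
Column 1 needs 290; the known cells sum to 264, so (4,1) = 26.
Column 2 must total 290; the given cells sum to 188, so (5,2) = 102.
Row 4 needs 290; the known cells sum to 196, so (4,3) = 94.
Row 5 needs 290; the known cells sum to 244, so (5,3) = 46.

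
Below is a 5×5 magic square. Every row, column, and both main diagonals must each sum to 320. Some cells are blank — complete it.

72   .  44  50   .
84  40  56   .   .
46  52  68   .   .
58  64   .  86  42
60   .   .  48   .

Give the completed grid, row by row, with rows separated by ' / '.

72 88 44 50 66 / 84 40 56 62 78 / 46 52 68 74 80 / 58 64 70 86 42 / 60 76 82 48 54

Row 4: 58 + 64 + 86 + 42 + ? = 320, so (4,3) = 70.
Column 3 needs 320; the known cells sum to 238, so (5,3) = 82.
Using main diagonal: 72 + 40 + 68 + 86 + ? → (5,5) = 320 − 266 = 54.
Using row 5: 60 + 82 + 48 + 54 + ? → (5,2) = 320 − 244 = 76.
Column 2: 40 + 52 + 64 + 76 + ? = 320, so (1,2) = 88.
From row 1, 320 − (72 + 88 + 44 + 50) gives (1,5) = 66.
From anti-diagonal, 320 − (66 + 68 + 64 + 60) gives (2,4) = 62.
The remaining cell in row 2 is (2,5) = 320 − 242 = 78.
Column 4: 50 + 62 + 86 + 48 + ? = 320, so (3,4) = 74.
Column 5 needs 320; the known cells sum to 240, so (3,5) = 80.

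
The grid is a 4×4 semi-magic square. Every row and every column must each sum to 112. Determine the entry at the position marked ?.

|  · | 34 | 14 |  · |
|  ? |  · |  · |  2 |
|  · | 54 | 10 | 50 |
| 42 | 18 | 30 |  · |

Using row 3: 54 + 10 + 50 + ? → (3,1) = 112 − 114 = -2.
Row 4: 42 + 18 + 30 + ? = 112, so (4,4) = 22.
The remaining cell in column 2 is (2,2) = 112 − 106 = 6.
Column 3 needs 112; the known cells sum to 54, so (2,3) = 58.
Column 4 needs 112; the known cells sum to 74, so (1,4) = 38.
From row 1, 112 − (34 + 14 + 38) gives (1,1) = 26.
Row 2 needs 112; the known cells sum to 66, so (2,1) = 46.

46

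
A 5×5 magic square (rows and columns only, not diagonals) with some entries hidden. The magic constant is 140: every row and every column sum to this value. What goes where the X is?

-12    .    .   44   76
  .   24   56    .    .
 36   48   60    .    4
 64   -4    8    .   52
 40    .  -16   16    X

Row 3 needs 140; the known cells sum to 148, so (3,4) = -8.
Using row 4: 64 + (-4) + 8 + 52 + ? → (4,4) = 140 − 120 = 20.
Column 1: -12 + 36 + 64 + 40 + ? = 140, so (2,1) = 12.
The remaining cell in column 3 is (1,3) = 140 − 108 = 32.
Using column 4: 44 + (-8) + 20 + 16 + ? → (2,4) = 140 − 72 = 68.
The remaining cell in row 1 is (1,2) = 140 − 140 = 0.
Row 2: 12 + 24 + 56 + 68 + ? = 140, so (2,5) = -20.
Column 2 needs 140; the known cells sum to 68, so (5,2) = 72.
Column 5 needs 140; the known cells sum to 112, so (5,5) = 28.

28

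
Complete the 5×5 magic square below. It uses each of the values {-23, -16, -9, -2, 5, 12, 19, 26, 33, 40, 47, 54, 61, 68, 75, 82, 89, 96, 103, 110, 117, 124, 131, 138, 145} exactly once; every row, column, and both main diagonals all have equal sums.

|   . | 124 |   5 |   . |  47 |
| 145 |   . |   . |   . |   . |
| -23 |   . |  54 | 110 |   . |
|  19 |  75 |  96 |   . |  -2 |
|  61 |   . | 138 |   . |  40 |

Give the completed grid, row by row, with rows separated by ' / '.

103 124 5 26 47 / 145 -9 12 68 89 / -23 33 54 110 131 / 19 75 96 117 -2 / 61 82 138 -16 40

The 25 entries sum to 1525, so each line sums to 1525/5 = 305.
Row 4: 19 + 75 + 96 + (-2) + ? = 305, so (4,4) = 117.
From column 1, 305 − (145 + (-23) + 19 + 61) gives (1,1) = 103.
Using column 3: 5 + 54 + 96 + 138 + ? → (2,3) = 305 − 293 = 12.
The remaining cell in main diagonal is (2,2) = 305 − 314 = -9.
Anti-diagonal must total 305; the given cells sum to 237, so (2,4) = 68.
Row 1 needs 305; the known cells sum to 279, so (1,4) = 26.
From row 2, 305 − (145 + (-9) + 12 + 68) gives (2,5) = 89.
Column 4 needs 305; the known cells sum to 321, so (5,4) = -16.
Using column 5: 47 + 89 + (-2) + 40 + ? → (3,5) = 305 − 174 = 131.
Row 3 needs 305; the known cells sum to 272, so (3,2) = 33.
Using row 5: 61 + 138 + (-16) + 40 + ? → (5,2) = 305 − 223 = 82.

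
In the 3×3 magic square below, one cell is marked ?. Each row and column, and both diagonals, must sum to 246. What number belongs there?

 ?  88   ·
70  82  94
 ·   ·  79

Column 2: 88 + 82 + ? = 246, so (3,2) = 76.
Using column 3: 94 + 79 + ? → (1,3) = 246 − 173 = 73.
The remaining cell in main diagonal is (1,1) = 246 − 161 = 85.

85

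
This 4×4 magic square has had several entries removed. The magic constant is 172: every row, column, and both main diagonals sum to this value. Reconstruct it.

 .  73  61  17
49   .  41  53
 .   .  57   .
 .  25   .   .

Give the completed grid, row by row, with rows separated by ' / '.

21 73 61 17 / 49 29 41 53 / 33 45 57 37 / 69 25 13 65

Using row 1: 73 + 61 + 17 + ? → (1,1) = 172 − 151 = 21.
From row 2, 172 − (49 + 41 + 53) gives (2,2) = 29.
Column 2 needs 172; the known cells sum to 127, so (3,2) = 45.
Column 3 must total 172; the given cells sum to 159, so (4,3) = 13.
Main diagonal needs 172; the known cells sum to 107, so (4,4) = 65.
Anti-diagonal needs 172; the known cells sum to 103, so (4,1) = 69.
The remaining cell in column 1 is (3,1) = 172 − 139 = 33.
The remaining cell in column 4 is (3,4) = 172 − 135 = 37.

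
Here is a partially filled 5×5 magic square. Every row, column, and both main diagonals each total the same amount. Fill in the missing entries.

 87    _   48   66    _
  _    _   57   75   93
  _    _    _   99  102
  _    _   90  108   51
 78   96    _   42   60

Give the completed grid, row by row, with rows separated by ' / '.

Column 4 is already complete: 66 + 75 + 99 + 108 + 42 = 390, so that is the magic constant.
Using row 5: 78 + 96 + 42 + 60 + ? → (5,3) = 390 − 276 = 114.
The remaining cell in column 3 is (3,3) = 390 − 309 = 81.
Using column 5: 93 + 102 + 51 + 60 + ? → (1,5) = 390 − 306 = 84.
Using main diagonal: 87 + 81 + 108 + 60 + ? → (2,2) = 390 − 336 = 54.
Anti-diagonal needs 390; the known cells sum to 318, so (4,2) = 72.
Using row 1: 87 + 48 + 66 + 84 + ? → (1,2) = 390 − 285 = 105.
The remaining cell in row 2 is (2,1) = 390 − 279 = 111.
From row 4, 390 − (72 + 90 + 108 + 51) gives (4,1) = 69.
Column 1 needs 390; the known cells sum to 345, so (3,1) = 45.
Column 2: 105 + 54 + 72 + 96 + ? = 390, so (3,2) = 63.

87 105 48 66 84 / 111 54 57 75 93 / 45 63 81 99 102 / 69 72 90 108 51 / 78 96 114 42 60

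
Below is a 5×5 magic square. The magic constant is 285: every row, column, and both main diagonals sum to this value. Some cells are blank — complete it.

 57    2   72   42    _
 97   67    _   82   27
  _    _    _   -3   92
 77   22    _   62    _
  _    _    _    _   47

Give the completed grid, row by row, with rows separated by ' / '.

From row 1, 285 − (57 + 2 + 72 + 42) gives (1,5) = 112.
Using row 2: 97 + 67 + 82 + 27 + ? → (2,3) = 285 − 273 = 12.
The remaining cell in column 4 is (5,4) = 285 − 183 = 102.
Using column 5: 112 + 27 + 92 + 47 + ? → (4,5) = 285 − 278 = 7.
From main diagonal, 285 − (57 + 67 + 62 + 47) gives (3,3) = 52.
From anti-diagonal, 285 − (112 + 82 + 52 + 22) gives (5,1) = 17.
From row 4, 285 − (77 + 22 + 62 + 7) gives (4,3) = 117.
Column 1: 57 + 97 + 77 + 17 + ? = 285, so (3,1) = 37.
The remaining cell in column 3 is (5,3) = 285 − 253 = 32.
Row 3: 37 + 52 + (-3) + 92 + ? = 285, so (3,2) = 107.
Row 5 needs 285; the known cells sum to 198, so (5,2) = 87.

57 2 72 42 112 / 97 67 12 82 27 / 37 107 52 -3 92 / 77 22 117 62 7 / 17 87 32 102 47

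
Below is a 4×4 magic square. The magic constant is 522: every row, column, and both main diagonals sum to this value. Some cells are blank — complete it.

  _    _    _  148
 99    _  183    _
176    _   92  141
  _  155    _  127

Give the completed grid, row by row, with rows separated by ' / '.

169 120 85 148 / 99 134 183 106 / 176 113 92 141 / 78 155 162 127

Row 3 needs 522; the known cells sum to 409, so (3,2) = 113.
Column 4 must total 522; the given cells sum to 416, so (2,4) = 106.
Anti-diagonal: 148 + 183 + 113 + ? = 522, so (4,1) = 78.
Using row 2: 99 + 183 + 106 + ? → (2,2) = 522 − 388 = 134.
Using row 4: 78 + 155 + 127 + ? → (4,3) = 522 − 360 = 162.
Column 1: 99 + 176 + 78 + ? = 522, so (1,1) = 169.
Column 2: 134 + 113 + 155 + ? = 522, so (1,2) = 120.
The remaining cell in column 3 is (1,3) = 522 − 437 = 85.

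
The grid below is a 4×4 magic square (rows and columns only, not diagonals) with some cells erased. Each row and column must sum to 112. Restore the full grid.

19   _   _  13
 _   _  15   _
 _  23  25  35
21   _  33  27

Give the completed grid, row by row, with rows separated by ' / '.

Row 3: 23 + 25 + 35 + ? = 112, so (3,1) = 29.
Row 4 must total 112; the given cells sum to 81, so (4,2) = 31.
Using column 1: 19 + 29 + 21 + ? → (2,1) = 112 − 69 = 43.
Using column 3: 15 + 25 + 33 + ? → (1,3) = 112 − 73 = 39.
Column 4: 13 + 35 + 27 + ? = 112, so (2,4) = 37.
Using row 1: 19 + 39 + 13 + ? → (1,2) = 112 − 71 = 41.
Using row 2: 43 + 15 + 37 + ? → (2,2) = 112 − 95 = 17.

19 41 39 13 / 43 17 15 37 / 29 23 25 35 / 21 31 33 27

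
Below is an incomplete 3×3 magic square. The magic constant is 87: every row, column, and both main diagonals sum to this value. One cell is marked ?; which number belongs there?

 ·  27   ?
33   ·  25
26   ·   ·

Row 2 needs 87; the known cells sum to 58, so (2,2) = 29.
Column 1 needs 87; the known cells sum to 59, so (1,1) = 28.
From column 2, 87 − (27 + 29) gives (3,2) = 31.
From main diagonal, 87 − (28 + 29) gives (3,3) = 30.
Anti-diagonal must total 87; the given cells sum to 55, so (1,3) = 32.

32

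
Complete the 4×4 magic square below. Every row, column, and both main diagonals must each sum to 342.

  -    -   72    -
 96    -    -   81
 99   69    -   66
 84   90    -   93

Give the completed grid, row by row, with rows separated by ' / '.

63 105 72 102 / 96 78 87 81 / 99 69 108 66 / 84 90 75 93

Using row 3: 99 + 69 + 66 + ? → (3,3) = 342 − 234 = 108.
From row 4, 342 − (84 + 90 + 93) gives (4,3) = 75.
The remaining cell in column 1 is (1,1) = 342 − 279 = 63.
Column 3 must total 342; the given cells sum to 255, so (2,3) = 87.
Column 4: 81 + 66 + 93 + ? = 342, so (1,4) = 102.
Main diagonal: 63 + 108 + 93 + ? = 342, so (2,2) = 78.
Using row 1: 63 + 72 + 102 + ? → (1,2) = 342 − 237 = 105.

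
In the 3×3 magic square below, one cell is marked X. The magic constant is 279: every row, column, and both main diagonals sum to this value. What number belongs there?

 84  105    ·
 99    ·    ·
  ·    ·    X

From row 1, 279 − (84 + 105) gives (1,3) = 90.
The remaining cell in column 1 is (3,1) = 279 − 183 = 96.
The remaining cell in anti-diagonal is (2,2) = 279 − 186 = 93.
Row 2 needs 279; the known cells sum to 192, so (2,3) = 87.
Column 2 must total 279; the given cells sum to 198, so (3,2) = 81.
Column 3 must total 279; the given cells sum to 177, so (3,3) = 102.

102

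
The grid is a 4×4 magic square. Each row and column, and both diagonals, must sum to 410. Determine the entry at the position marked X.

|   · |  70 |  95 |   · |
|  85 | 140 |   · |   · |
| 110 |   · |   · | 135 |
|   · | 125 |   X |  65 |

Column 2: 70 + 140 + 125 + ? = 410, so (3,2) = 75.
From row 3, 410 − (110 + 75 + 135) gives (3,3) = 90.
Main diagonal: 140 + 90 + 65 + ? = 410, so (1,1) = 115.
Row 1: 115 + 70 + 95 + ? = 410, so (1,4) = 130.
Using column 1: 115 + 85 + 110 + ? → (4,1) = 410 − 310 = 100.
Column 4: 130 + 135 + 65 + ? = 410, so (2,4) = 80.
Anti-diagonal: 130 + 75 + 100 + ? = 410, so (2,3) = 105.
The remaining cell in row 4 is (4,3) = 410 − 290 = 120.

120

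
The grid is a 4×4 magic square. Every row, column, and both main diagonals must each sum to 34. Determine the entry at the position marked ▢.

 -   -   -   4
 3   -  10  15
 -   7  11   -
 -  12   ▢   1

8

Row 2 must total 34; the given cells sum to 28, so (2,2) = 6.
The remaining cell in column 2 is (1,2) = 34 − 25 = 9.
Column 4: 4 + 15 + 1 + ? = 34, so (3,4) = 14.
The remaining cell in main diagonal is (1,1) = 34 − 18 = 16.
The remaining cell in anti-diagonal is (4,1) = 34 − 21 = 13.
Row 1 must total 34; the given cells sum to 29, so (1,3) = 5.
Row 3: 7 + 11 + 14 + ? = 34, so (3,1) = 2.
Using row 4: 13 + 12 + 1 + ? → (4,3) = 34 − 26 = 8.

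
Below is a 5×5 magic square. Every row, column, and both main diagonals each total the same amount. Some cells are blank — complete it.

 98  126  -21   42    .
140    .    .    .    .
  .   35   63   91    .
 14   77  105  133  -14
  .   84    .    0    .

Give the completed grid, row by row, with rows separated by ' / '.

98 126 -21 42 70 / 140 -7 21 49 112 / 7 35 63 91 119 / 14 77 105 133 -14 / 56 84 147 0 28

Row 4 is already complete: 14 + 77 + 105 + 133 + -14 = 315, so that is the magic constant.
The remaining cell in row 1 is (1,5) = 315 − 245 = 70.
From column 2, 315 − (126 + 35 + 77 + 84) gives (2,2) = -7.
From column 4, 315 − (42 + 91 + 133 + 0) gives (2,4) = 49.
The remaining cell in main diagonal is (5,5) = 315 − 287 = 28.
The remaining cell in anti-diagonal is (5,1) = 315 − 259 = 56.
The remaining cell in row 5 is (5,3) = 315 − 168 = 147.
The remaining cell in column 1 is (3,1) = 315 − 308 = 7.
Column 3 needs 315; the known cells sum to 294, so (2,3) = 21.
The remaining cell in row 2 is (2,5) = 315 − 203 = 112.
Using row 3: 7 + 35 + 63 + 91 + ? → (3,5) = 315 − 196 = 119.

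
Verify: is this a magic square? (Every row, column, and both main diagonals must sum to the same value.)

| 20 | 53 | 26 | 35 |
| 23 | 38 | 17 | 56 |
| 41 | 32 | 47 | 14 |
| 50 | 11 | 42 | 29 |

Row 1: 20 + 53 + 26 + 35 = 134.
Row 2: 23 + 38 + 17 + 56 = 134.
Row 3: 41 + 32 + 47 + 14 = 134.
Row 4: 50 + 11 + 42 + 29 = 132.
Column 1: 20 + 23 + 41 + 50 = 134.
Column 2: 53 + 38 + 32 + 11 = 134.
Column 3: 26 + 17 + 47 + 42 = 132.
Column 4: 35 + 56 + 14 + 29 = 134.
Main diagonal: 20 + 38 + 47 + 29 = 134.
Anti-diagonal: 35 + 17 + 32 + 50 = 134.

No — column 3 sums to 132 but row 1 sums to 134.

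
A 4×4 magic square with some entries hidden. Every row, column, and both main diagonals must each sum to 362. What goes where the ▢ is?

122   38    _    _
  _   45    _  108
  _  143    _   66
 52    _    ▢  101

73

Using column 2: 38 + 45 + 143 + ? → (4,2) = 362 − 226 = 136.
Column 4 needs 362; the known cells sum to 275, so (1,4) = 87.
Main diagonal must total 362; the given cells sum to 268, so (3,3) = 94.
The remaining cell in anti-diagonal is (2,3) = 362 − 282 = 80.
The remaining cell in row 1 is (1,3) = 362 − 247 = 115.
The remaining cell in row 2 is (2,1) = 362 − 233 = 129.
Row 3 must total 362; the given cells sum to 303, so (3,1) = 59.
From row 4, 362 − (52 + 136 + 101) gives (4,3) = 73.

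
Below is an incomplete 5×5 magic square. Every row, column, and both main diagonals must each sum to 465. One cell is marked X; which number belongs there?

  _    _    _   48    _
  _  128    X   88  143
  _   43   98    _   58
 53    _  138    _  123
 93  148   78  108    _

33

The remaining cell in row 5 is (5,5) = 465 − 427 = 38.
The remaining cell in column 5 is (1,5) = 465 − 362 = 103.
Using anti-diagonal: 103 + 88 + 98 + 93 + ? → (4,2) = 465 − 382 = 83.
Row 4: 53 + 83 + 138 + 123 + ? = 465, so (4,4) = 68.
Column 2 needs 465; the known cells sum to 402, so (1,2) = 63.
Using column 4: 48 + 88 + 68 + 108 + ? → (3,4) = 465 − 312 = 153.
From main diagonal, 465 − (128 + 98 + 68 + 38) gives (1,1) = 133.
Row 1 needs 465; the known cells sum to 347, so (1,3) = 118.
From row 3, 465 − (43 + 98 + 153 + 58) gives (3,1) = 113.
The remaining cell in column 1 is (2,1) = 465 − 392 = 73.
Column 3: 118 + 98 + 138 + 78 + ? = 465, so (2,3) = 33.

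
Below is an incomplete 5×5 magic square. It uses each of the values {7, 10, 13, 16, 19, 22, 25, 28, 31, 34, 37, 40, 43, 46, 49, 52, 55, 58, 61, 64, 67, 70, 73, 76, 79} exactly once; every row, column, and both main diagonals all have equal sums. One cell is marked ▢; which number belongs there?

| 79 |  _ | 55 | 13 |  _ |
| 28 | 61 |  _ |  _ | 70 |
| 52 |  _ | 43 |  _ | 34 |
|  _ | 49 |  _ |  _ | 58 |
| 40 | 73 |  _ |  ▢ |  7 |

64

The 25 entries sum to 1075, so each line sums to 1075/5 = 215.
Column 1 must total 215; the given cells sum to 199, so (4,1) = 16.
Column 5 needs 215; the known cells sum to 169, so (1,5) = 46.
Main diagonal needs 215; the known cells sum to 190, so (4,4) = 25.
Anti-diagonal needs 215; the known cells sum to 178, so (2,4) = 37.
The remaining cell in row 1 is (1,2) = 215 − 193 = 22.
Row 2 must total 215; the given cells sum to 196, so (2,3) = 19.
Row 4 must total 215; the given cells sum to 148, so (4,3) = 67.
The remaining cell in column 2 is (3,2) = 215 − 205 = 10.
Column 3 needs 215; the known cells sum to 184, so (5,3) = 31.
From row 3, 215 − (52 + 10 + 43 + 34) gives (3,4) = 76.
Row 5: 40 + 73 + 31 + 7 + ? = 215, so (5,4) = 64.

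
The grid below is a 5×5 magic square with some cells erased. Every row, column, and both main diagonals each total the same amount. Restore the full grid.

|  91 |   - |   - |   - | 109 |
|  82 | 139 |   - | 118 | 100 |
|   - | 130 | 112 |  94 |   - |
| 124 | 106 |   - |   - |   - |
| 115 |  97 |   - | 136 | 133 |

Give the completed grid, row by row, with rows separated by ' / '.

91 88 145 127 109 / 82 139 121 118 100 / 148 130 112 94 76 / 124 106 103 85 142 / 115 97 79 136 133

Anti-diagonal is already complete: 109 + 118 + 112 + 106 + 115 = 560, so that is the magic constant.
Row 2: 82 + 139 + 118 + 100 + ? = 560, so (2,3) = 121.
The remaining cell in row 5 is (5,3) = 560 − 481 = 79.
Column 1 needs 560; the known cells sum to 412, so (3,1) = 148.
The remaining cell in column 2 is (1,2) = 560 − 472 = 88.
Main diagonal: 91 + 139 + 112 + 133 + ? = 560, so (4,4) = 85.
From row 3, 560 − (148 + 130 + 112 + 94) gives (3,5) = 76.
Column 4: 118 + 94 + 85 + 136 + ? = 560, so (1,4) = 127.
Column 5 must total 560; the given cells sum to 418, so (4,5) = 142.
Row 1 must total 560; the given cells sum to 415, so (1,3) = 145.
The remaining cell in row 4 is (4,3) = 560 − 457 = 103.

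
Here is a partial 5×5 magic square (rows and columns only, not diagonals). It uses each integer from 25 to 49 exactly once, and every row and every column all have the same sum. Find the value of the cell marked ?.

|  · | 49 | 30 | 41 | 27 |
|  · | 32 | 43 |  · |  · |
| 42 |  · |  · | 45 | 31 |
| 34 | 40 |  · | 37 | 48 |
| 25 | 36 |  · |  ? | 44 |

The entries are 25 through 49, which sum to 925, so each line sums to 925/5 = 185.
The remaining cell in row 1 is (1,1) = 185 − 147 = 38.
The remaining cell in row 4 is (4,3) = 185 − 159 = 26.
Column 1: 38 + 42 + 34 + 25 + ? = 185, so (2,1) = 46.
Column 2 needs 185; the known cells sum to 157, so (3,2) = 28.
Using column 5: 27 + 31 + 48 + 44 + ? → (2,5) = 185 − 150 = 35.
Using row 2: 46 + 32 + 43 + 35 + ? → (2,4) = 185 − 156 = 29.
Row 3 needs 185; the known cells sum to 146, so (3,3) = 39.
Using column 3: 30 + 43 + 39 + 26 + ? → (5,3) = 185 − 138 = 47.
Column 4 must total 185; the given cells sum to 152, so (5,4) = 33.

33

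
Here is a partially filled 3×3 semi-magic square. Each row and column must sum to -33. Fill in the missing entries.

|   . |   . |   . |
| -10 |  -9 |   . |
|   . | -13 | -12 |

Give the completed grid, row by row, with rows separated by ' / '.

Using row 2: -10 + (-9) + ? → (2,3) = -33 − (-19) = -14.
Row 3 needs -33; the known cells sum to -25, so (3,1) = -8.
The remaining cell in column 1 is (1,1) = -33 − (-18) = -15.
Column 2 needs -33; the known cells sum to -22, so (1,2) = -11.
Using column 3: -14 + (-12) + ? → (1,3) = -33 − (-26) = -7.

-15 -11 -7 / -10 -9 -14 / -8 -13 -12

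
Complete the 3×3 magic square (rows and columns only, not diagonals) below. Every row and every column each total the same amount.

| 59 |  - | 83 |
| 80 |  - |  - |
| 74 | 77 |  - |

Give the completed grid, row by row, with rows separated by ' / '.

Column 1 is already complete: 59 + 80 + 74 = 213, so that is the magic constant.
From row 1, 213 − (59 + 83) gives (1,2) = 71.
Using row 3: 74 + 77 + ? → (3,3) = 213 − 151 = 62.
The remaining cell in column 2 is (2,2) = 213 − 148 = 65.
Using column 3: 83 + 62 + ? → (2,3) = 213 − 145 = 68.

59 71 83 / 80 65 68 / 74 77 62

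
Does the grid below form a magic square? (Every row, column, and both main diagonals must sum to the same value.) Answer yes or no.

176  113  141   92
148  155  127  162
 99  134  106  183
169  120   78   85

Row 1: 176 + 113 + 141 + 92 = 522.
Row 2: 148 + 155 + 127 + 162 = 592.
Row 3: 99 + 134 + 106 + 183 = 522.
Row 4: 169 + 120 + 78 + 85 = 452.
Column 1: 176 + 148 + 99 + 169 = 592.
Column 2: 113 + 155 + 134 + 120 = 522.
Column 3: 141 + 127 + 106 + 78 = 452.
Column 4: 92 + 162 + 183 + 85 = 522.
Main diagonal: 176 + 155 + 106 + 85 = 522.
Anti-diagonal: 92 + 127 + 134 + 169 = 522.

No — main diagonal sums to 522 but column 1 sums to 592.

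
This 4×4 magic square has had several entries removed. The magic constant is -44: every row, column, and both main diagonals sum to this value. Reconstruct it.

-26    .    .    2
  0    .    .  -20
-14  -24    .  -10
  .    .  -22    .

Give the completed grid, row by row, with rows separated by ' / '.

Row 3: -14 + (-24) + (-10) + ? = -44, so (3,3) = 4.
Using column 1: -26 + 0 + (-14) + ? → (4,1) = -44 − (-40) = -4.
From column 4, -44 − (2 + (-20) + (-10)) gives (4,4) = -16.
Main diagonal must total -44; the given cells sum to -38, so (2,2) = -6.
Anti-diagonal needs -44; the known cells sum to -26, so (2,3) = -18.
Using row 4: -4 + (-22) + (-16) + ? → (4,2) = -44 − (-42) = -2.
Column 2 needs -44; the known cells sum to -32, so (1,2) = -12.
The remaining cell in column 3 is (1,3) = -44 − (-36) = -8.

-26 -12 -8 2 / 0 -6 -18 -20 / -14 -24 4 -10 / -4 -2 -22 -16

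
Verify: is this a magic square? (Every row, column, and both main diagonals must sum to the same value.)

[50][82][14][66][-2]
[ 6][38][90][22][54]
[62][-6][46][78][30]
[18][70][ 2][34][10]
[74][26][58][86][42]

Row 1: 50 + 82 + 14 + 66 + (-2) = 210.
Row 2: 6 + 38 + 90 + 22 + 54 = 210.
Row 3: 62 + (-6) + 46 + 78 + 30 = 210.
Row 4: 18 + 70 + 2 + 34 + 10 = 134.
Row 5: 74 + 26 + 58 + 86 + 42 = 286.
Column 1: 50 + 6 + 62 + 18 + 74 = 210.
Column 2: 82 + 38 + (-6) + 70 + 26 = 210.
Column 3: 14 + 90 + 46 + 2 + 58 = 210.
Column 4: 66 + 22 + 78 + 34 + 86 = 286.
Column 5: -2 + 54 + 30 + 10 + 42 = 134.
Main diagonal: 50 + 38 + 46 + 34 + 42 = 210.
Anti-diagonal: -2 + 22 + 46 + 70 + 74 = 210.

No — column 4 sums to 286 but row 1 sums to 210.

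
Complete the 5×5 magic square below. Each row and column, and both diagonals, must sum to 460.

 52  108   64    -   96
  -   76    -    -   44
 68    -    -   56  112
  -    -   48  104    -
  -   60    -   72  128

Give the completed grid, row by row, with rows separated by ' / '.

52 108 64 140 96 / 120 76 132 88 44 / 68 124 100 56 112 / 136 92 48 104 80 / 84 60 116 72 128

Row 1 needs 460; the known cells sum to 320, so (1,4) = 140.
Column 4: 140 + 56 + 104 + 72 + ? = 460, so (2,4) = 88.
Column 5 needs 460; the known cells sum to 380, so (4,5) = 80.
The remaining cell in main diagonal is (3,3) = 460 − 360 = 100.
Using row 3: 68 + 100 + 56 + 112 + ? → (3,2) = 460 − 336 = 124.
From column 2, 460 − (108 + 76 + 124 + 60) gives (4,2) = 92.
Anti-diagonal: 96 + 88 + 100 + 92 + ? = 460, so (5,1) = 84.
Row 4: 92 + 48 + 104 + 80 + ? = 460, so (4,1) = 136.
Using row 5: 84 + 60 + 72 + 128 + ? → (5,3) = 460 − 344 = 116.
From column 1, 460 − (52 + 68 + 136 + 84) gives (2,1) = 120.
Column 3 must total 460; the given cells sum to 328, so (2,3) = 132.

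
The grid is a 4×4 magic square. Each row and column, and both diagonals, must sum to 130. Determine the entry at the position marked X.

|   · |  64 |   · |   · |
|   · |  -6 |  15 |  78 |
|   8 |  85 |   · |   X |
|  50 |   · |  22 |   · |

1

From row 2, 130 − (-6 + 15 + 78) gives (2,1) = 43.
The remaining cell in column 1 is (1,1) = 130 − 101 = 29.
Column 2: 64 + (-6) + 85 + ? = 130, so (4,2) = -13.
The remaining cell in anti-diagonal is (1,4) = 130 − 150 = -20.
Row 1 needs 130; the known cells sum to 73, so (1,3) = 57.
Row 4 must total 130; the given cells sum to 59, so (4,4) = 71.
Using column 3: 57 + 15 + 22 + ? → (3,3) = 130 − 94 = 36.
Using column 4: -20 + 78 + 71 + ? → (3,4) = 130 − 129 = 1.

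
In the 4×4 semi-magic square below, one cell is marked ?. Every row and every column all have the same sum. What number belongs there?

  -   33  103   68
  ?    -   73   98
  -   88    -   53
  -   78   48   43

28

Column 4 is complete and sums to 262; that is the magic constant.
Row 1 must total 262; the given cells sum to 204, so (1,1) = 58.
Row 4 must total 262; the given cells sum to 169, so (4,1) = 93.
From column 2, 262 − (33 + 88 + 78) gives (2,2) = 63.
Column 3 must total 262; the given cells sum to 224, so (3,3) = 38.
The remaining cell in row 2 is (2,1) = 262 − 234 = 28.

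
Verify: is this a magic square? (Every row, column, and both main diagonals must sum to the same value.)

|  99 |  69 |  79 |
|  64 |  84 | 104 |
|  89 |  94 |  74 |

Row 1: 99 + 69 + 79 = 247.
Row 2: 64 + 84 + 104 = 252.
Row 3: 89 + 94 + 74 = 257.
Column 1: 99 + 64 + 89 = 252.
Column 2: 69 + 84 + 94 = 247.
Column 3: 79 + 104 + 74 = 257.
Main diagonal: 99 + 84 + 74 = 257.
Anti-diagonal: 79 + 84 + 89 = 252.

No — row 2 sums to 252 but row 1 sums to 247.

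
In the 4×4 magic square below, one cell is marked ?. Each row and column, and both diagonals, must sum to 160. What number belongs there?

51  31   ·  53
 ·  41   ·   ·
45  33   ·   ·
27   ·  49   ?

Row 1: 51 + 31 + 53 + ? = 160, so (1,3) = 25.
Column 1 must total 160; the given cells sum to 123, so (2,1) = 37.
Using column 2: 31 + 41 + 33 + ? → (4,2) = 160 − 105 = 55.
The remaining cell in anti-diagonal is (2,3) = 160 − 113 = 47.
Row 2: 37 + 41 + 47 + ? = 160, so (2,4) = 35.
The remaining cell in row 4 is (4,4) = 160 − 131 = 29.

29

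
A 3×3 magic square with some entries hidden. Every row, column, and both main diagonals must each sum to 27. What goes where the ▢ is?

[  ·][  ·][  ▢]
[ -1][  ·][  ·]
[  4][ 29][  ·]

14

Using row 3: 4 + 29 + ? → (3,3) = 27 − 33 = -6.
Column 1 must total 27; the given cells sum to 3, so (1,1) = 24.
Main diagonal needs 27; the known cells sum to 18, so (2,2) = 9.
Anti-diagonal: 9 + 4 + ? = 27, so (1,3) = 14.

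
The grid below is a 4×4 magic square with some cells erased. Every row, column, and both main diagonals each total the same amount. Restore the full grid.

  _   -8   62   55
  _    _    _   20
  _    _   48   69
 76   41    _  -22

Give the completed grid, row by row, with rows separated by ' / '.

Column 4 is already complete: 55 + 20 + 69 + -22 = 122, so that is the magic constant.
From row 1, 122 − (-8 + 62 + 55) gives (1,1) = 13.
From row 4, 122 − (76 + 41 + (-22)) gives (4,3) = 27.
Column 3 must total 122; the given cells sum to 137, so (2,3) = -15.
Main diagonal needs 122; the known cells sum to 39, so (2,2) = 83.
Anti-diagonal needs 122; the known cells sum to 116, so (3,2) = 6.
Using row 2: 83 + (-15) + 20 + ? → (2,1) = 122 − 88 = 34.
Row 3: 6 + 48 + 69 + ? = 122, so (3,1) = -1.

13 -8 62 55 / 34 83 -15 20 / -1 6 48 69 / 76 41 27 -22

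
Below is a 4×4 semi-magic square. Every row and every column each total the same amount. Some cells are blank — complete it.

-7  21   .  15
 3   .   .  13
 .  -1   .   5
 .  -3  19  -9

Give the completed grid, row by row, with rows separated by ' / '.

-7 21 -5 15 / 3 7 1 13 / 11 -1 9 5 / 17 -3 19 -9

Column 4 is already complete: 15 + 13 + 5 + -9 = 24, so that is the magic constant.
Using row 1: -7 + 21 + 15 + ? → (1,3) = 24 − 29 = -5.
From row 4, 24 − (-3 + 19 + (-9)) gives (4,1) = 17.
Column 1: -7 + 3 + 17 + ? = 24, so (3,1) = 11.
From column 2, 24 − (21 + (-1) + (-3)) gives (2,2) = 7.
Row 2 needs 24; the known cells sum to 23, so (2,3) = 1.
From row 3, 24 − (11 + (-1) + 5) gives (3,3) = 9.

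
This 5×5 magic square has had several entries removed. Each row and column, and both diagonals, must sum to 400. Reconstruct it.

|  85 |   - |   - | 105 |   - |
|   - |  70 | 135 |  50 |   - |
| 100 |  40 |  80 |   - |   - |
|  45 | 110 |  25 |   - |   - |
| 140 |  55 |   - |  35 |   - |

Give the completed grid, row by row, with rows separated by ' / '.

85 125 65 105 20 / 30 70 135 50 115 / 100 40 80 120 60 / 45 110 25 90 130 / 140 55 95 35 75

Using column 1: 85 + 100 + 45 + 140 + ? → (2,1) = 400 − 370 = 30.
From column 2, 400 − (70 + 40 + 110 + 55) gives (1,2) = 125.
From anti-diagonal, 400 − (50 + 80 + 110 + 140) gives (1,5) = 20.
Using row 1: 85 + 125 + 105 + 20 + ? → (1,3) = 400 − 335 = 65.
Using row 2: 30 + 70 + 135 + 50 + ? → (2,5) = 400 − 285 = 115.
The remaining cell in column 3 is (5,3) = 400 − 305 = 95.
Row 5: 140 + 55 + 95 + 35 + ? = 400, so (5,5) = 75.
Using main diagonal: 85 + 70 + 80 + 75 + ? → (4,4) = 400 − 310 = 90.
Using row 4: 45 + 110 + 25 + 90 + ? → (4,5) = 400 − 270 = 130.
From column 4, 400 − (105 + 50 + 90 + 35) gives (3,4) = 120.
Using column 5: 20 + 115 + 130 + 75 + ? → (3,5) = 400 − 340 = 60.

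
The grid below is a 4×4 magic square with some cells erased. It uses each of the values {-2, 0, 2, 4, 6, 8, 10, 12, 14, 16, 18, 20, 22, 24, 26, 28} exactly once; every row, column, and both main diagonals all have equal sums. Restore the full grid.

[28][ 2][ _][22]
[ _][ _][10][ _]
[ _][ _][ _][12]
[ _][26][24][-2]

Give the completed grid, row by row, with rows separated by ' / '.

28 2 0 22 / 14 8 10 20 / 6 16 18 12 / 4 26 24 -2

The 16 entries sum to 208, so each line sums to 208/4 = 52.
Row 1 needs 52; the known cells sum to 52, so (1,3) = 0.
Row 4 needs 52; the known cells sum to 48, so (4,1) = 4.
Using column 3: 0 + 10 + 24 + ? → (3,3) = 52 − 34 = 18.
Column 4 needs 52; the known cells sum to 32, so (2,4) = 20.
Main diagonal must total 52; the given cells sum to 44, so (2,2) = 8.
From anti-diagonal, 52 − (22 + 10 + 4) gives (3,2) = 16.
Using row 2: 8 + 10 + 20 + ? → (2,1) = 52 − 38 = 14.
Row 3: 16 + 18 + 12 + ? = 52, so (3,1) = 6.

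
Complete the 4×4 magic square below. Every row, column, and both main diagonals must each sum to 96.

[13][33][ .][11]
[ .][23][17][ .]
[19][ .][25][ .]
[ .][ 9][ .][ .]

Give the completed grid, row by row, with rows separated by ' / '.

Using row 1: 13 + 33 + 11 + ? → (1,3) = 96 − 57 = 39.
From column 2, 96 − (33 + 23 + 9) gives (3,2) = 31.
Column 3 needs 96; the known cells sum to 81, so (4,3) = 15.
Main diagonal: 13 + 23 + 25 + ? = 96, so (4,4) = 35.
Anti-diagonal: 11 + 17 + 31 + ? = 96, so (4,1) = 37.
Row 3 must total 96; the given cells sum to 75, so (3,4) = 21.
Column 1 must total 96; the given cells sum to 69, so (2,1) = 27.
The remaining cell in column 4 is (2,4) = 96 − 67 = 29.

13 33 39 11 / 27 23 17 29 / 19 31 25 21 / 37 9 15 35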